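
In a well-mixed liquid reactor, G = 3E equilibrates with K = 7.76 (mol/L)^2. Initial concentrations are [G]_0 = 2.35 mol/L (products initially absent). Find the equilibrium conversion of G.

Let X = conversion of G; extent ξ = 2.35·X mol/L.
Concentrations: [G] = 2.35 − 2.35X; [E] = 7.05X.
K = [E]^3 / ([G]).
Solving K = 7.76 for X ∈ (0,1): X = 0.327.

X = 0.327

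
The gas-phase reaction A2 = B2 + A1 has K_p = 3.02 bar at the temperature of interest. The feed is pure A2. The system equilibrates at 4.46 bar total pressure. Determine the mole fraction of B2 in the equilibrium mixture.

y_B2 = 0.389

Basis: 1 mol A2 initially; let X = conversion of A2. Extent ξ = X.
Moles: n_A2 = 1 − X; n_B2 = X; n_A1 = X.
Summing: n_T = 1 + X.
Mole fractions y_i = n_i/n_T; K_p = p_B2 p_A1 / (p_A2) with p_i = y_i·P.
Substituting and setting equal to 3.02 bar gives a polynomial in X; the root in (0,1) is X = 0.635.
Then n_B2 = 0.635, n_T = 1.64, so y_B2 = 0.389.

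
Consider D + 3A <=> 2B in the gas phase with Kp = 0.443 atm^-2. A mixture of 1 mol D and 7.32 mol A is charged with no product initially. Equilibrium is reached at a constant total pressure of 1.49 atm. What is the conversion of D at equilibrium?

Take 1 mol D as basis and let X be its fractional conversion, so ξ = X.
At extent ξ: n_D = 1 − X; n_A = 7.32 − 3X; n_B = 2X.
Total moles n_T = 8.32 − 2X.
y_i = n_i/n_T, p_i = y_i·P. Kp = p_B^2 / (p_D p_A^3).
Setting this equal to 0.443 atm^-2 and taking the physical root (0 < X < 1) gives X = 0.586.

X = 0.586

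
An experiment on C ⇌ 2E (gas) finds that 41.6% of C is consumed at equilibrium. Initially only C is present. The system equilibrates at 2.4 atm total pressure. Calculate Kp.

Take 1 mol C as basis and let X be its fractional conversion, so ξ = X.
Moles: n_C = 1 − X; n_E = 2X.
Summing: n_T = 1 + X.
At X = 0.416: n_C = 0.584, n_E = 0.832, n_T = 1.42.
p_i = (n_i/n_T)·P. Kp = p_E^2 / (p_C) = 2.01 atm.

Kp = 2.01 atm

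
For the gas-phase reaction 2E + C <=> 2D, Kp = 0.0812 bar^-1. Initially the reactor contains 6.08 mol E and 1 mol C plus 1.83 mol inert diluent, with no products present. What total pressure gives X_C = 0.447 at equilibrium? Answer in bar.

P = 5.6 bar

Let X = conversion of C (basis 1 mol C); extent of reaction ξ = X.
Moles: n_E = 6.08 − 2X; n_C = 1 − X; n_D = 2X; n_I = 1.83 (inert).
Total moles n_T = 8.91 − X.
Kp = p_D^2 / (p_E^2 p_C) with p_i = (n_i/n_T)·P.
At X = 0.447: the mole-fraction product g(X) = Π y_i^ν_i = 0.4548. Since Kp = g(X)·P^{-1}, P = (g/Kp)^(1/1) = (0.4548/0.0812)^(1/1) = 5.6 bar.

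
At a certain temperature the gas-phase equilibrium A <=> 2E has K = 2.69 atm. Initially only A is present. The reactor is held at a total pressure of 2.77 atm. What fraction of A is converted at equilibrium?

X = 0.442

Take 1 mol A as basis and let X be its fractional conversion, so ξ = X.
Species balance: n_A = 1 − X; n_E = 2X.
n_T = Σnᵢ = 1 + X.
With p_i = (n_i/n_T)P, K = p_E^2 / (p_A).
Substituting and setting equal to 2.69 atm gives a polynomial in X; the root in (0,1) is X = 0.442.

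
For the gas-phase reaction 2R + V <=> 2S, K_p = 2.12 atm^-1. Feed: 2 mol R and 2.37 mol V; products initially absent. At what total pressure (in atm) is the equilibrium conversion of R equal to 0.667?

P = 4.11 atm

Let X = conversion of R (basis 2 mol R); extent of reaction ξ = X.
At extent ξ: n_R = 2 − 2X; n_V = 2.37 − X; n_S = 2X.
Total moles n_T = 4.37 − X.
K_p = p_S^2 / (p_R^2 p_V) with p_i = (n_i/n_T)·P.
At X = 0.667: the mole-fraction product g(X) = Π y_i^ν_i = 8.724. Since K_p = g(X)·P^{-1}, P = (g/K_p)^(1/1) = (8.724/2.12)^(1/1) = 4.11 atm.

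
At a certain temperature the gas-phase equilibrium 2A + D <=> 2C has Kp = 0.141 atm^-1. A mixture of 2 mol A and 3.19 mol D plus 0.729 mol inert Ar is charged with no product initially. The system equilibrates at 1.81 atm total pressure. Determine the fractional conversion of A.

Take 2 mol A as basis and let X be its fractional conversion, so ξ = X.
Species balance: n_A = 2 − 2X; n_D = 3.19 − X; n_C = 2X; n_I = 0.729 (inert).
n_T = Σnᵢ = 5.92 − X.
y_i = n_i/n_T, p_i = y_i·P. Kp = p_C^2 / (p_A^2 p_D).
Substituting and setting equal to 0.141 atm^-1 gives a polynomial in X; the root in (0,1) is X = 0.266.

X = 0.266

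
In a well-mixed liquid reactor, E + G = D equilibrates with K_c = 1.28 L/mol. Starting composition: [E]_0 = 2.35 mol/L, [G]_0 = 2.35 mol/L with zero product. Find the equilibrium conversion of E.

X = 0.566

Let X = conversion of E; extent ξ = 2.35·X mol/L.
Concentrations: [E] = 2.35 − 2.35X; [G] = 2.35 − 2.35X; [D] = 2.35X.
K_c = [D] / ([E] [G]).
Equating to 1.28 L/mol: the physical root is X = 0.566.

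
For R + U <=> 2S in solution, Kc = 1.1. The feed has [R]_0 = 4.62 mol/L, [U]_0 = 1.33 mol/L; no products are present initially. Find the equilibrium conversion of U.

Let X = conversion of U; extent ξ = 1.33·X mol/L.
Concentrations: [R] = 4.62 − 1.33X; [U] = 1.33 − 1.33X; [S] = 2.66X.
Kc = [S]^2 / ([R] [U]).
Setting equal to 1.1 and solving for X on (0,1) gives X = 0.579.

X = 0.579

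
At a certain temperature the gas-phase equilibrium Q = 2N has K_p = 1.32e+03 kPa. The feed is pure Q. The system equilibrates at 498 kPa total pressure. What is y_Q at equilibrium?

Basis: 1 mol Q initially; let X = conversion of Q. Extent ξ = X.
At extent ξ: n_Q = 1 − X; n_N = 2X.
n_T = Σnᵢ = 1 + X.
Mole fractions y_i = n_i/n_T; K_p = p_N^2 / (p_Q) with p_i = y_i·P.
This yields a degree-2 equation in X; solving on (0,1), X = 0.631.
Then n_Q = 0.369, n_T = 1.63, so y_Q = 0.226.

y_Q = 0.226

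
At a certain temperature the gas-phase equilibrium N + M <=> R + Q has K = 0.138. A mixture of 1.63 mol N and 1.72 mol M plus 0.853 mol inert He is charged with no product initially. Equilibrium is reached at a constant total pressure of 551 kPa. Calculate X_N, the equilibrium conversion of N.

X = 0.278

Let X = conversion of N (basis 1.63 mol N); extent of reaction ξ = 1.63X.
Moles: n_N = 1.63 − 1.63X; n_M = 1.72 − 1.63X; n_R = 1.63X; n_Q = 1.63X; n_I = 0.853 (inert).
n_T stays at 4.2 (no change in mole number).
With p_i = (n_i/n_T)P, K = p_R p_Q / (p_N p_M).
Setting this equal to 0.138 and taking the physical root (0 < X < 1) gives X = 0.278.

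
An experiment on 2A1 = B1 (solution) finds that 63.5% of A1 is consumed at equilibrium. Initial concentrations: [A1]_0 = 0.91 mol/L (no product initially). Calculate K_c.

Let X = conversion of A1.
Concentrations: [A1] = 0.91 − 0.91X; [B1] = 0.455X.
At X = 0.635: [A1] = 0.332, [B1] = 0.289.
K_c = [B1] / ([A1]^2) = 2.62 L/mol.

K_c = 2.62 L/mol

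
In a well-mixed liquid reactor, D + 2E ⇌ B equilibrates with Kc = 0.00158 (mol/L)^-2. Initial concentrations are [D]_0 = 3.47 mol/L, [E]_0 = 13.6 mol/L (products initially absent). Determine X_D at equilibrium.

X = 0.192

Let X = conversion of D; extent ξ = 3.47·X mol/L.
Concentrations: [D] = 3.47 − 3.47X; [E] = 13.6 − 6.94X; [B] = 3.47X.
Kc = [B] / ([D] [E]^2).
Solving Kc = 0.00158 for X ∈ (0,1): X = 0.192.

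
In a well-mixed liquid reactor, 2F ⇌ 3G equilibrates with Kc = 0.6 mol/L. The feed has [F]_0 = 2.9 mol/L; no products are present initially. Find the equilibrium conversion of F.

X = 0.308

Let X = conversion of F; extent ξ = 2.9X/2 mol/L.
Concentrations: [F] = 2.9 − 2.9X; [G] = 4.35X.
Kc = [G]^3 / ([F]^2).
Solving Kc = 0.6 for X ∈ (0,1): X = 0.308.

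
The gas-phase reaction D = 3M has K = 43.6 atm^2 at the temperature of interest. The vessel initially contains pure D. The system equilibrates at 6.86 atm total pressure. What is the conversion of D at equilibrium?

Take 1 mol D as basis and let X be its fractional conversion, so ξ = X.
At extent ξ: n_D = 1 − X; n_M = 3X.
Total moles n_T = 1 + 2X.
Mole fractions y_i = n_i/n_T; K = p_M^3 / (p_D) with p_i = y_i·P.
Setting this equal to 43.6 atm^2 and taking the physical root (0 < X < 1) gives X = 0.406.

X = 0.406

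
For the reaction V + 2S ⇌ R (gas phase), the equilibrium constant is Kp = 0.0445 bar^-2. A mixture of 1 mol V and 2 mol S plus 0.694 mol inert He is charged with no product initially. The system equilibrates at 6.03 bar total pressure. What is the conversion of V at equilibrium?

X = 0.260

Let X = conversion of V (basis 1 mol V); extent of reaction ξ = X.
At extent ξ: n_V = 1 − X; n_S = 2 − 2X; n_R = X; n_I = 0.694 (inert).
Summing: n_T = 3.69 − 2X.
y_i = n_i/n_T, p_i = y_i·P. Kp = p_R / (p_V p_S^2).
This yields a degree-3 equation in X; solving on (0,1), X = 0.260.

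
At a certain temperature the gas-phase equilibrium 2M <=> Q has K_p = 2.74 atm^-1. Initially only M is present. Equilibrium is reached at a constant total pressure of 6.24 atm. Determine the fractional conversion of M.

X = 0.880

Let X = conversion of M (basis 1 mol M); extent of reaction ξ = 0.5X.
Moles: n_M = 1 − X; n_Q = 0.5X.
n_T = Σnᵢ = 1 − 0.5X.
With p_i = (n_i/n_T)P, K_p = p_Q / (p_M^2).
Substituting and setting equal to 2.74 atm^-1 gives a polynomial in X; the root in (0,1) is X = 0.880.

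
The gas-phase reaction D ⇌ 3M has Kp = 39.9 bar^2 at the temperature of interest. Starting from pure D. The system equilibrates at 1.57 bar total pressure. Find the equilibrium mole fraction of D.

y_D = 0.053

Take 1 mol D as basis and let X be its fractional conversion, so ξ = X.
At extent ξ: n_D = 1 − X; n_M = 3X.
Total moles n_T = 1 + 2X.
With p_i = (n_i/n_T)P, Kp = p_M^3 / (p_D).
This yields a degree-3 equation in X; solving on (0,1), X = 0.857.
Then n_D = 0.143, n_T = 2.71, so y_D = 0.053.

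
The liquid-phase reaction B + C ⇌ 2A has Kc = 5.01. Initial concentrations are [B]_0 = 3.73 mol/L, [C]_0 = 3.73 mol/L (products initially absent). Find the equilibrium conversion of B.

Let X = conversion of B; extent ξ = 3.73·X mol/L.
Concentrations: [B] = 3.73 − 3.73X; [C] = 3.73 − 3.73X; [A] = 7.46X.
Kc = [A]^2 / ([B] [C]).
Solving Kc = 5.01 for X ∈ (0,1): X = 0.528.

X = 0.528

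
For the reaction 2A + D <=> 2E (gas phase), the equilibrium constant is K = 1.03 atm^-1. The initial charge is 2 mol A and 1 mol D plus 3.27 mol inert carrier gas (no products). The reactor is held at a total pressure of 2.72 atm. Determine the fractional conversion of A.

X = 0.356

Basis: 2 mol A initially; let X = conversion of A. Extent ξ = X.
Mole table: n_A = 2 − 2X; n_D = 1 − X; n_E = 2X; n_I = 3.27 (inert).
Summing: n_T = 6.27 − X.
With p_i = (n_i/n_T)P, K = p_E^2 / (p_A^2 p_D).
This yields a degree-3 equation in X; solving on (0,1), X = 0.356.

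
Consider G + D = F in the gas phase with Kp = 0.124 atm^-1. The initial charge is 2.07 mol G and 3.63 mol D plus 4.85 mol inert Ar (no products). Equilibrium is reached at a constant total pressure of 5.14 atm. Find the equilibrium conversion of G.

X = 0.170

Basis: 2.07 mol G initially; let X = conversion of G. Extent ξ = 2.07X.
Moles: n_G = 2.07 − 2.07X; n_D = 3.63 − 2.07X; n_F = 2.07X; n_I = 4.85 (inert).
n_T = Σnᵢ = 10.5 − 2.07X.
With p_i = (n_i/n_T)P, Kp = p_F / (p_G p_D).
Equating to 0.124 atm^-1 and solving on 0 < X < 1: X = 0.170.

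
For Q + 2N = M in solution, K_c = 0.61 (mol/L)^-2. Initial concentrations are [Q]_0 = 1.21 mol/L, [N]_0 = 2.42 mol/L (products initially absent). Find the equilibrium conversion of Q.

Let X = conversion of Q; extent ξ = 1.21·X mol/L.
Concentrations: [Q] = 1.21 − 1.21X; [N] = 2.42 − 2.42X; [M] = 1.21X.
K_c = [M] / ([Q] [N]^2).
Equating to 0.61 (mol/L)^-2: the physical root is X = 0.486.

X = 0.486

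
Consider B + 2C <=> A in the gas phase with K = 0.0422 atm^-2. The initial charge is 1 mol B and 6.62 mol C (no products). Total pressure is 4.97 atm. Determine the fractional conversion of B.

X = 0.431

Take 1 mol B as basis and let X be its fractional conversion, so ξ = X.
At extent ξ: n_B = 1 − X; n_C = 6.62 − 2X; n_A = X.
Summing: n_T = 7.62 − 2X.
Mole fractions y_i = n_i/n_T; K = p_A / (p_B p_C^2) with p_i = y_i·P.
Equating to 0.0422 atm^-2 and solving on 0 < X < 1: X = 0.431.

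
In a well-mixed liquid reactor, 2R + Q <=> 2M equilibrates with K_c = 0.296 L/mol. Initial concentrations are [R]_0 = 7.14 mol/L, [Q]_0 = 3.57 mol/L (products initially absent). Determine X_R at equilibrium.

X = 0.436

Let X = conversion of R; extent ξ = 7.14X/2 mol/L.
Concentrations: [R] = 7.14 − 7.14X; [Q] = 3.57 − 3.57X; [M] = 7.14X.
K_c = [M]^2 / ([R]^2 [Q]).
Solving K_c = 0.296 for X ∈ (0,1): X = 0.436.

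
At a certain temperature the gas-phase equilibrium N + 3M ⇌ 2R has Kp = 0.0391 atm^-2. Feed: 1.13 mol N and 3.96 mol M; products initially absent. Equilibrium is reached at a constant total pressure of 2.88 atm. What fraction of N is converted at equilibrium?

X = 0.271

Take 1.13 mol N as basis and let X be its fractional conversion, so ξ = 1.13X.
Mole table: n_N = 1.13 − 1.13X; n_M = 3.96 − 3.39X; n_R = 2.26X.
Total moles n_T = 5.09 − 2.26X.
With p_i = (n_i/n_T)P, Kp = p_R^2 / (p_N p_M^3).
Substituting and setting equal to 0.0391 atm^-2 gives a polynomial in X; the root in (0,1) is X = 0.271.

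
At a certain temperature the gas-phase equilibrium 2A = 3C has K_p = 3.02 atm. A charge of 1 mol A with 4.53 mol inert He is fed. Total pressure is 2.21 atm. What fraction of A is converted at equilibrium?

X = 0.655

Basis: 1 mol A initially; let X = conversion of A. Extent ξ = 0.5X.
Species balance: n_A = 1 − X; n_C = 1.5X; n_I = 4.53 (inert).
Summing: n_T = 5.53 + 0.5X.
Mole fractions y_i = n_i/n_T; K_p = p_C^3 / (p_A^2) with p_i = y_i·P.
Setting this equal to 3.02 atm and taking the physical root (0 < X < 1) gives X = 0.655.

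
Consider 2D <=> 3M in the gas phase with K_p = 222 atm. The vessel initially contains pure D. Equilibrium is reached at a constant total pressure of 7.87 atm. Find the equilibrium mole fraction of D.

y_D = 0.148

Take 1 mol D as basis and let X be its fractional conversion, so ξ = 0.5X.
Species balance: n_D = 1 − X; n_M = 1.5X.
Summing: n_T = 1 + 0.5X.
Mole fractions y_i = n_i/n_T; K_p = p_M^3 / (p_D^2) with p_i = y_i·P.
Substituting and setting equal to 222 atm gives a polynomial in X; the root in (0,1) is X = 0.793.
Then n_D = 0.207, n_T = 1.4, so y_D = 0.148.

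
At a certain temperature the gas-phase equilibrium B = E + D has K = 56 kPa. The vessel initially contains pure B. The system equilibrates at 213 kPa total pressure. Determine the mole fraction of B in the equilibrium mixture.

Basis: 1 mol B initially; let X = conversion of B. Extent ξ = X.
Species balance: n_B = 1 − X; n_E = X; n_D = X.
n_T = Σnᵢ = 1 + X.
y_i = n_i/n_T, p_i = y_i·P. K = p_E p_D / (p_B).
Equating to 56 kPa and solving on 0 < X < 1: X = 0.456.
Then n_B = 0.544, n_T = 1.46, so y_B = 0.373.

y_B = 0.373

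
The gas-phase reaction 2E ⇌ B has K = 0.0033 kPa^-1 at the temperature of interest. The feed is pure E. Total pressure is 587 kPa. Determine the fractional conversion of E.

X = 0.662

Take 1 mol E as basis and let X be its fractional conversion, so ξ = 0.5X.
Mole table: n_E = 1 − X; n_B = 0.5X.
Total moles n_T = 1 − 0.5X.
Mole fractions y_i = n_i/n_T; K = p_B / (p_E^2) with p_i = y_i·P.
Setting this equal to 0.0033 kPa^-1 and taking the physical root (0 < X < 1) gives X = 0.662.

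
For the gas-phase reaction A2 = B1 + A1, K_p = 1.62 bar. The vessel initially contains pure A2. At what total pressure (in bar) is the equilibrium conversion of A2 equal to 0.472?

P = 5.65 bar

Take 1 mol A2 as basis and let X be its fractional conversion, so ξ = X.
Moles: n_A2 = 1 − X; n_B1 = X; n_A1 = X.
Total moles n_T = 1 + X.
K_p = p_B1 p_A1 / (p_A2) with p_i = (n_i/n_T)·P.
At X = 0.472: the mole-fraction product g(X) = Π y_i^ν_i = 0.2866. Since K_p = g(X)·P^{1}, P = (K_p/g)^(1/1) = (1.62/0.2866)^(1/1) = 5.65 bar.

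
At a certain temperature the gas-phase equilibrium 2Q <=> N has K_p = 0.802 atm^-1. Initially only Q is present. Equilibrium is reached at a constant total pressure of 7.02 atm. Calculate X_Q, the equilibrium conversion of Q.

X = 0.794

Let X = conversion of Q (basis 1 mol Q); extent of reaction ξ = 0.5X.
Species balance: n_Q = 1 − X; n_N = 0.5X.
Summing: n_T = 1 − 0.5X.
With p_i = (n_i/n_T)P, K_p = p_N / (p_Q^2).
This yields a degree-2 equation in X; solving on (0,1), X = 0.794.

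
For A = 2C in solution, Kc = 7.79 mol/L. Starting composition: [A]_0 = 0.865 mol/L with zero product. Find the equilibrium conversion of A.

Let X = conversion of A; extent ξ = 0.865·X mol/L.
Concentrations: [A] = 0.865 − 0.865X; [C] = 1.73X.
Kc = [C]^2 / ([A]).
Equating to 7.79 mol/L: the physical root is X = 0.750.

X = 0.750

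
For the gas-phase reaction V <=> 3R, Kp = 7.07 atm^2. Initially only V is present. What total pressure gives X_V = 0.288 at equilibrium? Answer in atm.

P = 4.4 atm

Take 1 mol V as basis and let X be its fractional conversion, so ξ = X.
Mole table: n_V = 1 − X; n_R = 3X.
Summing: n_T = 1 + 2X.
Kp = p_R^3 / (p_V) with p_i = (n_i/n_T)·P.
At X = 0.288: the mole-fraction product g(X) = Π y_i^ν_i = 0.3647. Since Kp = g(X)·P^{2}, P = (Kp/g)^(1/2) = (7.07/0.3647)^(1/2) = 4.4 atm.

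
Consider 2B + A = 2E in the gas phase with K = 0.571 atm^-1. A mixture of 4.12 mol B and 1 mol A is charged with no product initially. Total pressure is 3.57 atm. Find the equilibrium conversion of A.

Take 1 mol A as basis and let X be its fractional conversion, so ξ = X.
Mole table: n_B = 4.12 − 2X; n_A = 1 − X; n_E = 2X.
Summing: n_T = 5.12 − X.
With p_i = (n_i/n_T)P, K = p_E^2 / (p_B^2 p_A).
Setting this equal to 0.571 atm^-1 and taking the physical root (0 < X < 1) gives X = 0.609.

X = 0.609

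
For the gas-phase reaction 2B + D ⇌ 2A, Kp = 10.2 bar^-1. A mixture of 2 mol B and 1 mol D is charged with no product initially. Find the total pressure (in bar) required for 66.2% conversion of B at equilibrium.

Let X = conversion of B (basis 2 mol B); extent of reaction ξ = X.
Moles: n_B = 2 − 2X; n_D = 1 − X; n_A = 2X.
n_T = Σnᵢ = 3 − X.
Kp = p_A^2 / (p_B^2 p_D) with p_i = (n_i/n_T)·P.
At X = 0.662: the mole-fraction product g(X) = Π y_i^ν_i = 26.53. Since Kp = g(X)·P^{-1}, P = (g/Kp)^(1/1) = (26.53/10.2)^(1/1) = 2.6 bar.

P = 2.6 bar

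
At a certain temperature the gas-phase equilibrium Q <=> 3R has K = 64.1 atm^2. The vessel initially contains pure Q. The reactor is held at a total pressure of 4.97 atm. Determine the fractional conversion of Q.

X = 0.574

Basis: 1 mol Q initially; let X = conversion of Q. Extent ξ = X.
At extent ξ: n_Q = 1 − X; n_R = 3X.
n_T = Σnᵢ = 1 + 2X.
y_i = n_i/n_T, p_i = y_i·P. K = p_R^3 / (p_Q).
This yields a degree-3 equation in X; solving on (0,1), X = 0.574.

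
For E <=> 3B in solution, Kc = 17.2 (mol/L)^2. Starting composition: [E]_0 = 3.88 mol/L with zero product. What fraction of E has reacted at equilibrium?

Let X = conversion of E; extent ξ = 3.88·X mol/L.
Concentrations: [E] = 3.88 − 3.88X; [B] = 11.6X.
Kc = [B]^3 / ([E]).
Setting equal to 17.2 and solving for X on (0,1) gives X = 0.308.

X = 0.308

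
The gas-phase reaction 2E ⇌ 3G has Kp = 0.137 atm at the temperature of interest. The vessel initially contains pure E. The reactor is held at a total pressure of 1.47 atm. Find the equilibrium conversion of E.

X = 0.258

Take 1 mol E as basis and let X be its fractional conversion, so ξ = 0.5X.
Species balance: n_E = 1 − X; n_G = 1.5X.
Summing: n_T = 1 + 0.5X.
Mole fractions y_i = n_i/n_T; Kp = p_G^3 / (p_E^2) with p_i = y_i·P.
Equating to 0.137 atm and solving on 0 < X < 1: X = 0.258.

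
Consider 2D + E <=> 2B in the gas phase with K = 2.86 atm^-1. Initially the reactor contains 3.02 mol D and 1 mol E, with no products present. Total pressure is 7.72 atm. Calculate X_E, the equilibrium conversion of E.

X = 0.808

Basis: 1 mol E initially; let X = conversion of E. Extent ξ = X.
Moles: n_D = 3.02 − 2X; n_E = 1 − X; n_B = 2X.
n_T = Σnᵢ = 4.02 − X.
With p_i = (n_i/n_T)P, K = p_B^2 / (p_D^2 p_E).
Equating to 2.86 atm^-1 and solving on 0 < X < 1: X = 0.808.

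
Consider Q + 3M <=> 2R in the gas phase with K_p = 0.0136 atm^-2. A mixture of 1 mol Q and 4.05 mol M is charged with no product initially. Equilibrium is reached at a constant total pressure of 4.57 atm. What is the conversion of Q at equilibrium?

Basis: 1 mol Q initially; let X = conversion of Q. Extent ξ = X.
Species balance: n_Q = 1 − X; n_M = 4.05 − 3X; n_R = 2X.
Summing: n_T = 5.05 − 2X.
Mole fractions y_i = n_i/n_T; K_p = p_R^2 / (p_Q p_M^3) with p_i = y_i·P.
This yields a degree-4 equation in X; solving on (0,1), X = 0.287.

X = 0.287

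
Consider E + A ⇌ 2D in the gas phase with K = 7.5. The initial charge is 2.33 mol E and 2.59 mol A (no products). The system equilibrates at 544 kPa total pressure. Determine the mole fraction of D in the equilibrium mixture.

y_D = 0.576

Take 2.33 mol E as basis and let X be its fractional conversion, so ξ = 2.33X.
Mole table: n_E = 2.33 − 2.33X; n_A = 2.59 − 2.33X; n_D = 4.66X.
Since Δν = 0, n_T = 4.92 throughout.
Mole fractions y_i = n_i/n_T; K = p_D^2 / (p_E p_A) with p_i = y_i·P.
Substituting and setting equal to 7.5 gives a polynomial in X; the root in (0,1) is X = 0.608.
Then n_D = 2.83, n_T = 4.92, so y_D = 0.576.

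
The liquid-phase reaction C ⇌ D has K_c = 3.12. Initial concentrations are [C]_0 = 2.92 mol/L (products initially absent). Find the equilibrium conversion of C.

Let X = conversion of C; extent ξ = 2.92·X mol/L.
Concentrations: [C] = 2.92 − 2.92X; [D] = 2.92X.
K_c = [D] / ([C]).
This equals 3.12 at X = 0.757 (the root in 0 < X < 1).

X = 0.757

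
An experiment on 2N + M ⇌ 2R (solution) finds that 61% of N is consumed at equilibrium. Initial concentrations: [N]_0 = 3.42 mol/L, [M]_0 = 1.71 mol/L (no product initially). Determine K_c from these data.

K_c = 3.67 L/mol

Let X = conversion of N.
Concentrations: [N] = 3.42 − 3.42X; [M] = 1.71 − 1.71X; [R] = 3.42X.
At X = 0.61: [N] = 1.33, [M] = 0.667, [R] = 2.09.
K_c = [R]^2 / ([N]^2 [M]) = 3.67 L/mol.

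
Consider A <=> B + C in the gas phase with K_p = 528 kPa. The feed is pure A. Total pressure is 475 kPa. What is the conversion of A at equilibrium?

Basis: 1 mol A initially; let X = conversion of A. Extent ξ = X.
At extent ξ: n_A = 1 − X; n_B = X; n_C = X.
Total moles n_T = 1 + X.
With p_i = (n_i/n_T)P, K_p = p_B p_C / (p_A).
Equating to 528 kPa and solving on 0 < X < 1: X = 0.726.

X = 0.726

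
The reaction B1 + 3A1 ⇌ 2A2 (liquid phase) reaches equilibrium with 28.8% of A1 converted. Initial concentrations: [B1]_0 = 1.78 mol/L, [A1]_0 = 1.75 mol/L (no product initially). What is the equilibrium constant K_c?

K_c = 0.0362 (mol/L)^-2

Let X = conversion of A1.
Concentrations: [B1] = 1.78 − 0.583X; [A1] = 1.75 − 1.75X; [A2] = 1.17X.
At X = 0.288: [B1] = 1.61, [A1] = 1.25, [A2] = 0.336.
K_c = [A2]^2 / ([B1] [A1]^3) = 0.0362 (mol/L)^-2.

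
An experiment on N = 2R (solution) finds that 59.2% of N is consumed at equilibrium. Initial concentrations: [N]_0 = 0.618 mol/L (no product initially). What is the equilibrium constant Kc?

Kc = 2.12 mol/L

Let X = conversion of N.
Concentrations: [N] = 0.618 − 0.618X; [R] = 1.24X.
At X = 0.592: [N] = 0.252, [R] = 0.732.
Kc = [R]^2 / ([N]) = 2.12 mol/L.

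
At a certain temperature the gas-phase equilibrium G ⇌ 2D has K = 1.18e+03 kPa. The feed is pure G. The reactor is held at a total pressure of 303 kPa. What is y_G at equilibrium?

Take 1 mol G as basis and let X be its fractional conversion, so ξ = X.
Moles: n_G = 1 − X; n_D = 2X.
Total moles n_T = 1 + X.
With p_i = (n_i/n_T)P, K = p_D^2 / (p_G).
This yields a degree-2 equation in X; solving on (0,1), X = 0.702.
Then n_G = 0.298, n_T = 1.7, so y_G = 0.175.

y_G = 0.175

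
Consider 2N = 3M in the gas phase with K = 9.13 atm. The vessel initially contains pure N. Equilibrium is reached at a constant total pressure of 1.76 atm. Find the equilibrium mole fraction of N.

Take 1 mol N as basis and let X be its fractional conversion, so ξ = 0.5X.
Moles: n_N = 1 − X; n_M = 1.5X.
Summing: n_T = 1 + 0.5X.
With p_i = (n_i/n_T)P, K = p_M^3 / (p_N^2).
Setting this equal to 9.13 atm and taking the physical root (0 < X < 1) gives X = 0.640.
Then n_N = 0.36, n_T = 1.32, so y_N = 0.272.

y_N = 0.272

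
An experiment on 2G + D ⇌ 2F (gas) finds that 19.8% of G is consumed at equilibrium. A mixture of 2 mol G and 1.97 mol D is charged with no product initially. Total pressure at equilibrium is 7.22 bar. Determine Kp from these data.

Kp = 0.018 bar^-1

Basis: 2 mol G initially; let X = conversion of G. Extent ξ = X.
Mole table: n_G = 2 − 2X; n_D = 1.97 − X; n_F = 2X.
n_T = Σnᵢ = 3.97 − X.
At X = 0.198: n_G = 1.6, n_D = 1.77, n_F = 0.396, n_T = 3.77.
p_i = (n_i/n_T)·P. Kp = p_F^2 / (p_G^2 p_D) = 0.018 bar^-1.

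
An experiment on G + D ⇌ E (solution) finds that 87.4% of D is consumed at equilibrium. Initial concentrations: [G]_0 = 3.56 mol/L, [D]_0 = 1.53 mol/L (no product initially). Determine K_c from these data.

K_c = 3.12 L/mol

Let X = conversion of D.
Concentrations: [G] = 3.56 − 1.53X; [D] = 1.53 − 1.53X; [E] = 1.53X.
At X = 0.874: [G] = 2.22, [D] = 0.193, [E] = 1.34.
K_c = [E] / ([G] [D]) = 3.12 L/mol.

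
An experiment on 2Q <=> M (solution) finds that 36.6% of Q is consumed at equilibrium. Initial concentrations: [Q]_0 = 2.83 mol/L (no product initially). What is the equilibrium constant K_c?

Let X = conversion of Q.
Concentrations: [Q] = 2.83 − 2.83X; [M] = 1.42X.
At X = 0.366: [Q] = 1.79, [M] = 0.518.
K_c = [M] / ([Q]^2) = 0.161 L/mol.

K_c = 0.161 L/mol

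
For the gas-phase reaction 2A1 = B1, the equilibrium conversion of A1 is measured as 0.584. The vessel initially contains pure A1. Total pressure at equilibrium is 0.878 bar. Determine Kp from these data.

Let X = conversion of A1 (basis 1 mol A1); extent of reaction ξ = 0.5X.
Species balance: n_A1 = 1 − X; n_B1 = 0.5X.
Summing: n_T = 1 − 0.5X.
At X = 0.584: n_A1 = 0.416, n_B1 = 0.292, n_T = 0.708.
p_i = (n_i/n_T)·P. Kp = p_B1 / (p_A1^2) = 1.36 bar^-1.

Kp = 1.36 bar^-1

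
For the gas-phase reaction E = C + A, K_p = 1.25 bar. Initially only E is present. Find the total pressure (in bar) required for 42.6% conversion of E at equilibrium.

P = 5.64 bar

Take 1 mol E as basis and let X be its fractional conversion, so ξ = X.
Moles: n_E = 1 − X; n_C = X; n_A = X.
Summing: n_T = 1 + X.
K_p = p_C p_A / (p_E) with p_i = (n_i/n_T)·P.
At X = 0.426: the mole-fraction product g(X) = Π y_i^ν_i = 0.2217. Since K_p = g(X)·P^{1}, P = (K_p/g)^(1/1) = (1.25/0.2217)^(1/1) = 5.64 bar.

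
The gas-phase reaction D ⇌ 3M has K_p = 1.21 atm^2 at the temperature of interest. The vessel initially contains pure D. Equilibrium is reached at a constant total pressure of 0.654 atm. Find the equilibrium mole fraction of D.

y_D = 0.189

Take 1 mol D as basis and let X be its fractional conversion, so ξ = X.
Mole table: n_D = 1 − X; n_M = 3X.
Summing: n_T = 1 + 2X.
y_i = n_i/n_T, p_i = y_i·P. K_p = p_M^3 / (p_D).
Substituting and setting equal to 1.21 atm^2 gives a polynomial in X; the root in (0,1) is X = 0.589.
Then n_D = 0.411, n_T = 2.18, so y_D = 0.189.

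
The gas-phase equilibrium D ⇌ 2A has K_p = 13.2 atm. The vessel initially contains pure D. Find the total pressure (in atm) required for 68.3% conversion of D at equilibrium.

P = 3.77 atm

Basis: 1 mol D initially; let X = conversion of D. Extent ξ = X.
Mole table: n_D = 1 − X; n_A = 2X.
Summing: n_T = 1 + X.
K_p = p_A^2 / (p_D) with p_i = (n_i/n_T)·P.
At X = 0.683: the mole-fraction product g(X) = Π y_i^ν_i = 3.498. Since K_p = g(X)·P^{1}, P = (K_p/g)^(1/1) = (13.2/3.498)^(1/1) = 3.77 atm.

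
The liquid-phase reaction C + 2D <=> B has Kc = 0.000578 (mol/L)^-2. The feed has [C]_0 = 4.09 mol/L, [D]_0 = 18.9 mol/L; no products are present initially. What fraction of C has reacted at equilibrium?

Let X = conversion of C; extent ξ = 4.09·X mol/L.
Concentrations: [C] = 4.09 − 4.09X; [D] = 18.9 − 8.18X; [B] = 4.09X.
Kc = [B] / ([C] [D]^2).
This equals 0.000578 at X = 0.153 (the root in 0 < X < 1).

X = 0.153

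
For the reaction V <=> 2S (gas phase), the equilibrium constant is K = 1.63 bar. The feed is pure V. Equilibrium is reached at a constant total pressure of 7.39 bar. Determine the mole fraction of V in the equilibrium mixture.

y_V = 0.628

Take 1 mol V as basis and let X be its fractional conversion, so ξ = X.
Moles: n_V = 1 − X; n_S = 2X.
Summing: n_T = 1 + X.
With p_i = (n_i/n_T)P, K = p_S^2 / (p_V).
Equating to 1.63 bar and solving on 0 < X < 1: X = 0.229.
Then n_V = 0.771, n_T = 1.23, so y_V = 0.628.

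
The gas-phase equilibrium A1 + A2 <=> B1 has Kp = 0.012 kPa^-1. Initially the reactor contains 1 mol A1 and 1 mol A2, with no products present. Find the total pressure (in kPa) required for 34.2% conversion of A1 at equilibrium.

Basis: 1 mol A1 initially; let X = conversion of A1. Extent ξ = X.
At extent ξ: n_A1 = 1 − X; n_A2 = 1 − X; n_B1 = X.
n_T = Σnᵢ = 2 − X.
Kp = p_B1 / (p_A1 p_A2) with p_i = (n_i/n_T)·P.
At X = 0.342: the mole-fraction product g(X) = Π y_i^ν_i = 1.31. Since Kp = g(X)·P^{-1}, P = (g/Kp)^(1/1) = (1.31/0.012)^(1/1) = 109 kPa.

P = 109 kPa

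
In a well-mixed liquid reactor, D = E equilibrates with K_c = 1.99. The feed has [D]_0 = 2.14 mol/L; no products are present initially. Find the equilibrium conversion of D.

X = 0.666

Let X = conversion of D; extent ξ = 2.14·X mol/L.
Concentrations: [D] = 2.14 − 2.14X; [E] = 2.14X.
K_c = [E] / ([D]).
Setting equal to 1.99 and solving for X on (0,1) gives X = 0.666.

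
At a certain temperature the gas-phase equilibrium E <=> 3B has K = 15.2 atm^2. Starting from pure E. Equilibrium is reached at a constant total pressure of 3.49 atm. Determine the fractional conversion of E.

Take 1 mol E as basis and let X be its fractional conversion, so ξ = X.
Species balance: n_E = 1 − X; n_B = 3X.
n_T = Σnᵢ = 1 + 2X.
y_i = n_i/n_T, p_i = y_i·P. K = p_B^3 / (p_E).
This yields a degree-3 equation in X; solving on (0,1), X = 0.451.

X = 0.451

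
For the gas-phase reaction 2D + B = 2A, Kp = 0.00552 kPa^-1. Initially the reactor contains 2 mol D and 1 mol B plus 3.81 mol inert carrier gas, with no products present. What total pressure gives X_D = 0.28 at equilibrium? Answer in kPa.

P = 248 kPa

Take 2 mol D as basis and let X be its fractional conversion, so ξ = X.
Mole table: n_D = 2 − 2X; n_B = 1 − X; n_A = 2X; n_I = 3.81 (inert).
Total moles n_T = 6.81 − X.
Kp = p_A^2 / (p_D^2 p_B) with p_i = (n_i/n_T)·P.
At X = 0.28: the mole-fraction product g(X) = Π y_i^ν_i = 1.372. Since Kp = g(X)·P^{-1}, P = (g/Kp)^(1/1) = (1.372/0.00552)^(1/1) = 248 kPa.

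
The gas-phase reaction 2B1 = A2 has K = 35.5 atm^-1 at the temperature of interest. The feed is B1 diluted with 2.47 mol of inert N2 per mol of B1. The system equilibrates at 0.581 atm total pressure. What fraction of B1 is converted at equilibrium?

Take 1 mol B1 as basis and let X be its fractional conversion, so ξ = 0.5X.
At extent ξ: n_B1 = 1 − X; n_A2 = 0.5X; n_I = 2.47 (inert).
Summing: n_T = 3.47 − 0.5X.
y_i = n_i/n_T, p_i = y_i·P. K = p_A2 / (p_B1^2).
Equating to 35.5 atm^-1 and solving on 0 < X < 1: X = 0.761.

X = 0.761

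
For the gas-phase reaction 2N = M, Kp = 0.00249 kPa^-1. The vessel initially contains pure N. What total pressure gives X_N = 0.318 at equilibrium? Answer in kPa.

Basis: 1 mol N initially; let X = conversion of N. Extent ξ = 0.5X.
Species balance: n_N = 1 − X; n_M = 0.5X.
n_T = Σnᵢ = 1 − 0.5X.
Kp = p_M / (p_N^2) with p_i = (n_i/n_T)·P.
At X = 0.318: the mole-fraction product g(X) = Π y_i^ν_i = 0.2875. Since Kp = g(X)·P^{-1}, P = (g/Kp)^(1/1) = (0.2875/0.00249)^(1/1) = 115 kPa.

P = 115 kPa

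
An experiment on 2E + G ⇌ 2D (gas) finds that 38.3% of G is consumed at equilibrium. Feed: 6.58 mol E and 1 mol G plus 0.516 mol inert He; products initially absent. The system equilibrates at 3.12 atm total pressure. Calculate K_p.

Take 1 mol G as basis and let X be its fractional conversion, so ξ = X.
At extent ξ: n_E = 6.58 − 2X; n_G = 1 − X; n_D = 2X; n_I = 0.516 (inert).
n_T = Σnᵢ = 8.1 − X.
At X = 0.383: n_E = 5.81, n_G = 0.617, n_D = 0.766, n_T = 7.71.
p_i = (n_i/n_T)·P. K_p = p_D^2 / (p_E^2 p_G) = 0.0695 atm^-1.

K_p = 0.0695 atm^-1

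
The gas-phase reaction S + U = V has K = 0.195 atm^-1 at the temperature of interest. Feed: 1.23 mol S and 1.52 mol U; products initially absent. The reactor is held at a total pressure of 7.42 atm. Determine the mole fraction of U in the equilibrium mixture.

Let X = conversion of S (basis 1.23 mol S); extent of reaction ξ = 1.23X.
At extent ξ: n_S = 1.23 − 1.23X; n_U = 1.52 − 1.23X; n_V = 1.23X.
Total moles n_T = 2.75 − 1.23X.
With p_i = (n_i/n_T)P, K = p_V / (p_S p_U).
This yields a degree-2 equation in X; solving on (0,1), X = 0.398.
Then n_U = 1.03, n_T = 2.26, so y_U = 0.456.

y_U = 0.456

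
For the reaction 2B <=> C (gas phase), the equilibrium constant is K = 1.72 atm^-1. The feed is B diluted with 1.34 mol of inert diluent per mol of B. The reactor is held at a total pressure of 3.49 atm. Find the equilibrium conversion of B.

Basis: 1 mol B initially; let X = conversion of B. Extent ξ = 0.5X.
Mole table: n_B = 1 − X; n_C = 0.5X; n_I = 1.34 (inert).
Summing: n_T = 2.34 − 0.5X.
With p_i = (n_i/n_T)P, K = p_C / (p_B^2).
This yields a degree-2 equation in X; solving on (0,1), X = 0.666.

X = 0.666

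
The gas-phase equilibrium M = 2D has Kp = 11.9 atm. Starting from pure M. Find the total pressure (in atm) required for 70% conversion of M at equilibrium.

P = 3.1 atm

Take 1 mol M as basis and let X be its fractional conversion, so ξ = X.
Moles: n_M = 1 − X; n_D = 2X.
n_T = Σnᵢ = 1 + X.
Kp = p_D^2 / (p_M) with p_i = (n_i/n_T)·P.
At X = 0.7: the mole-fraction product g(X) = Π y_i^ν_i = 3.843. Since Kp = g(X)·P^{1}, P = (Kp/g)^(1/1) = (11.9/3.843)^(1/1) = 3.1 atm.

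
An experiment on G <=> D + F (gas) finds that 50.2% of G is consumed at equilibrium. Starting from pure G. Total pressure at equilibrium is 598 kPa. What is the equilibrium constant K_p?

K_p = 201 kPa

Take 1 mol G as basis and let X be its fractional conversion, so ξ = X.
Mole table: n_G = 1 − X; n_D = X; n_F = X.
n_T = Σnᵢ = 1 + X.
At X = 0.502: n_G = 0.498, n_D = 0.502, n_F = 0.502, n_T = 1.5.
p_i = (n_i/n_T)·P. K_p = p_D p_F / (p_G) = 201 kPa.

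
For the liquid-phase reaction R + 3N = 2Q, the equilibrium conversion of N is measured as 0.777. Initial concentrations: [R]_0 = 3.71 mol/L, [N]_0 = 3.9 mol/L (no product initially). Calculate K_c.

K_c = 2.3 (mol/L)^-2

Let X = conversion of N.
Concentrations: [R] = 3.71 − 1.3X; [N] = 3.9 − 3.9X; [Q] = 2.6X.
At X = 0.777: [R] = 2.7, [N] = 0.87, [Q] = 2.02.
K_c = [Q]^2 / ([R] [N]^3) = 2.3 (mol/L)^-2.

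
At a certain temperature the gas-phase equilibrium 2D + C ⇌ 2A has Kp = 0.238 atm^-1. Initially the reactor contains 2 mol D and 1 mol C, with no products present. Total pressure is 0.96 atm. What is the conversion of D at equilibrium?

X = 0.203

Take 2 mol D as basis and let X be its fractional conversion, so ξ = X.
Moles: n_D = 2 − 2X; n_C = 1 − X; n_A = 2X.
Summing: n_T = 3 − X.
Mole fractions y_i = n_i/n_T; Kp = p_A^2 / (p_D^2 p_C) with p_i = y_i·P.
Substituting and setting equal to 0.238 atm^-1 gives a polynomial in X; the root in (0,1) is X = 0.203.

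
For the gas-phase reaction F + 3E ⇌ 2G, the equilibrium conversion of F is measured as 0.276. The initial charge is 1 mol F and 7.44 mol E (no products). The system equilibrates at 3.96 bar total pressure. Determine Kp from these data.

Take 1 mol F as basis and let X be its fractional conversion, so ξ = X.
Mole table: n_F = 1 − X; n_E = 7.44 − 3X; n_G = 2X.
Total moles n_T = 8.44 − 2X.
At X = 0.276: n_F = 0.724, n_E = 6.61, n_G = 0.552, n_T = 7.89.
p_i = (n_i/n_T)·P. Kp = p_G^2 / (p_F p_E^3) = 0.00578 bar^-2.

Kp = 0.00578 bar^-2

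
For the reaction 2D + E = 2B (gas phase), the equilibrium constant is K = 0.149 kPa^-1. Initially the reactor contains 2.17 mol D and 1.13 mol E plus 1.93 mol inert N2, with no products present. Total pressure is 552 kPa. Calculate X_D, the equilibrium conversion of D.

X = 0.718

Basis: 2.17 mol D initially; let X = conversion of D. Extent ξ = 1.08X.
At extent ξ: n_D = 2.17 − 2.17X; n_E = 1.13 − 1.08X; n_B = 2.17X; n_I = 1.93 (inert).
n_T = Σnᵢ = 5.23 − 1.08X.
Mole fractions y_i = n_i/n_T; K = p_B^2 / (p_D^2 p_E) with p_i = y_i·P.
Equating to 0.149 kPa^-1 and solving on 0 < X < 1: X = 0.718.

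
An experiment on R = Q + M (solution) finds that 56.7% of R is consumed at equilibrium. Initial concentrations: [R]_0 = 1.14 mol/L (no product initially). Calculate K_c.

Let X = conversion of R.
Concentrations: [R] = 1.14 − 1.14X; [Q] = 1.14X; [M] = 1.14X.
At X = 0.567: [R] = 0.494, [Q] = 0.646, [M] = 0.646.
K_c = [Q] [M] / ([R]) = 0.846 mol/L.

K_c = 0.846 mol/L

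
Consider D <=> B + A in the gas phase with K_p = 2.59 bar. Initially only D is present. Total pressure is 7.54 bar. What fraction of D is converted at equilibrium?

X = 0.506

Take 1 mol D as basis and let X be its fractional conversion, so ξ = X.
Moles: n_D = 1 − X; n_B = X; n_A = X.
n_T = Σnᵢ = 1 + X.
With p_i = (n_i/n_T)P, K_p = p_B p_A / (p_D).
Setting this equal to 2.59 bar and taking the physical root (0 < X < 1) gives X = 0.506.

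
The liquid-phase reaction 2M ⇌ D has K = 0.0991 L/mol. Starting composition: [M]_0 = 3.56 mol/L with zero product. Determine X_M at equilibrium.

X = 0.323

Let X = conversion of M; extent ξ = 3.56X/2 mol/L.
Concentrations: [M] = 3.56 − 3.56X; [D] = 1.78X.
K = [D] / ([M]^2).
Setting equal to 0.0991 and solving for X on (0,1) gives X = 0.323.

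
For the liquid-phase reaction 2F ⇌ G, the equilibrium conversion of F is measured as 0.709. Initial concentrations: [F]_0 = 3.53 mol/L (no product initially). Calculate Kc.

Let X = conversion of F.
Concentrations: [F] = 3.53 − 3.53X; [G] = 1.76X.
At X = 0.709: [F] = 1.03, [G] = 1.25.
Kc = [G] / ([F]^2) = 1.19 L/mol.

Kc = 1.19 L/mol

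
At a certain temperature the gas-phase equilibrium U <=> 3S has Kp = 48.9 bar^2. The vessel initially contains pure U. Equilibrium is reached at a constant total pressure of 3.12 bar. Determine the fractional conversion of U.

Basis: 1 mol U initially; let X = conversion of U. Extent ξ = X.
At extent ξ: n_U = 1 − X; n_S = 3X.
Summing: n_T = 1 + 2X.
Mole fractions y_i = n_i/n_T; Kp = p_S^3 / (p_U) with p_i = y_i·P.
Equating to 48.9 bar^2 and solving on 0 < X < 1: X = 0.689.

X = 0.689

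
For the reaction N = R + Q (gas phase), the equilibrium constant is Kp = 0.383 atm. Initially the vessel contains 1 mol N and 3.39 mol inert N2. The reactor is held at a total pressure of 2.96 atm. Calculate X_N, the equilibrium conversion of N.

Basis: 1 mol N initially; let X = conversion of N. Extent ξ = X.
Mole table: n_N = 1 − X; n_R = X; n_Q = X; n_I = 3.39 (inert).
Summing: n_T = 4.39 + X.
Mole fractions y_i = n_i/n_T; Kp = p_R p_Q / (p_N) with p_i = y_i·P.
Equating to 0.383 atm and solving on 0 < X < 1: X = 0.541.

X = 0.541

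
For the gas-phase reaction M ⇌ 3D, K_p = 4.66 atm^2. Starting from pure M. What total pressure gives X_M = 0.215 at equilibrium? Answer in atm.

Take 1 mol M as basis and let X be its fractional conversion, so ξ = X.
Moles: n_M = 1 − X; n_D = 3X.
Summing: n_T = 1 + 2X.
K_p = p_D^3 / (p_M) with p_i = (n_i/n_T)·P.
At X = 0.215: the mole-fraction product g(X) = Π y_i^ν_i = 0.1672. Since K_p = g(X)·P^{2}, P = (K_p/g)^(1/2) = (4.66/0.1672)^(1/2) = 5.28 atm.

P = 5.28 atm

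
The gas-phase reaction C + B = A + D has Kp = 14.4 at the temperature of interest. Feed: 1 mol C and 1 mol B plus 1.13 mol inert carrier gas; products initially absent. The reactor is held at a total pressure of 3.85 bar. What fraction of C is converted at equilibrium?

Basis: 1 mol C initially; let X = conversion of C. Extent ξ = X.
At extent ξ: n_C = 1 − X; n_B = 1 − X; n_A = X; n_D = X; n_I = 1.13 (inert).
n_T stays at 3.13 (no change in mole number).
Mole fractions y_i = n_i/n_T; Kp = p_A p_D / (p_C p_B) with p_i = y_i·P.
This yields a degree-2 equation in X; solving on (0,1), X = 0.791.

X = 0.791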